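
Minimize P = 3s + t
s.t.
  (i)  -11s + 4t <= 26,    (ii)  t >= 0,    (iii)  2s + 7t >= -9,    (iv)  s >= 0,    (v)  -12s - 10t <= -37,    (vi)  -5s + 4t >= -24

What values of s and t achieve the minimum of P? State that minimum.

s = 0, t = 37/10, minimum P = 37/10

Corner points and P = 3s + t:
  (0, 13/2) → P = 13/2
  (37/12, 0) → P = 37/4
  (24/5, 0) → P = 72/5
  (0, 37/10) → P = 37/10
The feasible region is unbounded (it extends along (4, 5), (4, 11)), but P strictly increases along every unbounded feasible direction, so there is no improving ray and the minimum is attained at a vertex.

The optimum lies where s = 0 and -12s - 10t = -37.
Solving simultaneously gives s = 0, t = 37/10.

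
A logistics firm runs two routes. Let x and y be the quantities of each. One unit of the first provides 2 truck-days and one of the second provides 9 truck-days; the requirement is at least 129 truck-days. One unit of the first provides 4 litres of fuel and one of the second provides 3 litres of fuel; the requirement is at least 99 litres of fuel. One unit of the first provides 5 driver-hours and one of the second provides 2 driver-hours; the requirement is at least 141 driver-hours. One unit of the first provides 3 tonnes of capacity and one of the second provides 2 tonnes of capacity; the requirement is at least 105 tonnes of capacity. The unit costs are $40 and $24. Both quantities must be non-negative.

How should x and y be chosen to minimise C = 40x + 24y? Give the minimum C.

x = 18, y = 51/2, minimum C = 1332

Feasible corners and C = 40x + 24y:
  (0, 141/2) → C = 1692
  (129/2, 0) → C = 2580
  (687/23, 177/23) → C = 31728/23
  (18, 51/2) → C = 1332
The feasible region is unbounded (it extends along (0, 1), (1, 0)), but C strictly increases along every unbounded feasible direction, so there is no improving ray and the minimum is attained at a vertex.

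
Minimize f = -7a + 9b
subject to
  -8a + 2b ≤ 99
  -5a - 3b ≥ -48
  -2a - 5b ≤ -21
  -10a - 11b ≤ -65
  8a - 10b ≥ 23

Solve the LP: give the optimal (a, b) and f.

Extreme points and f = -7a + 9b:
  (177/19, 9/19) → f = -1158/19
  (549/74, 269/74) → f = -711/37
  (65/12, 61/30) → f = -1177/60

At the optimal vertex, -5a - 3b = -48 and -2a - 5b = -21.
Solving simultaneously gives a = 177/19, b = 9/19.

a = 177/19, b = 9/19, minimum f = -1158/19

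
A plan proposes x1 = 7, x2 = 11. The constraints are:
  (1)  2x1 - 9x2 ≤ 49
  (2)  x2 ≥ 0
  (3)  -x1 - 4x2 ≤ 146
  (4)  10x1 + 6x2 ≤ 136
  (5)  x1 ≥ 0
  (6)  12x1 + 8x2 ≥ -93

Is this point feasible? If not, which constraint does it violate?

feasible

(1): -85 ≤ 49 ✓
(2): 11 ≥ 0 ✓
(3): -51 ≤ 146 ✓
(4): 136 ≤ 136 ✓
(5): 7 ≥ 0 ✓
(6): 172 ≥ -93 ✓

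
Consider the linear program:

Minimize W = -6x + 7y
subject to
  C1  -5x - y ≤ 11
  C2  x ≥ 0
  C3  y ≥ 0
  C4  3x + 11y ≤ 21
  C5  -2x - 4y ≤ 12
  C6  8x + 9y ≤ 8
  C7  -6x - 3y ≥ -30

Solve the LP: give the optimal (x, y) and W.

Vertices and W = -6x + 7y:
  (0, 0) → W = 0
  (0, 8/9) → W = 56/9
  (1, 0) → W = -6

x = 1, y = 0, minimum W = -6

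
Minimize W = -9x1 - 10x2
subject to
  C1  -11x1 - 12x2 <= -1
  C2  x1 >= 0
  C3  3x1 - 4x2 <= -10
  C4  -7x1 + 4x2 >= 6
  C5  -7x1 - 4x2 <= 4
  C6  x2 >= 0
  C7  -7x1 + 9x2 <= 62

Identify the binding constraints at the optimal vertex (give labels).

C4 and C7

Extreme points and W = -9x1 - 10x2:
  (0, 5/2) → W = -25
  (0, 62/9) → W = -620/9
  (1, 13/4) → W = -83/2
  (194/35, 56/5) → W = -5666/35

The minimum is at (194/35, 56/5). Substituting into each constraint, equality holds for C4 and C7; the remaining constraints have slack.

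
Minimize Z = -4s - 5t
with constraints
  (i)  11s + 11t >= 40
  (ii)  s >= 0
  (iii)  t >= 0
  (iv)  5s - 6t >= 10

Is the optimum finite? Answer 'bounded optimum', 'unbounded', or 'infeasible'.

unbounded

From the feasible point (40/11, 0), moving in the direction (6, 5) keeps every constraint satisfied while Z decreases without bound.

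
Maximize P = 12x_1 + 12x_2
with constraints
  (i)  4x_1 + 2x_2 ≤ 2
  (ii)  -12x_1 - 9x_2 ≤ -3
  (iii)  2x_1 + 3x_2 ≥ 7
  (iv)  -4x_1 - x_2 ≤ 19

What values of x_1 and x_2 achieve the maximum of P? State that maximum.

x_1 = -10, x_2 = 21, maximum P = 132

Feasible corners and P = 12x_1 + 12x_2:
  (-1, 3) → P = 24
  (-10, 21) → P = 132
  (-3, 13/3) → P = 16
  (-29/4, 10) → P = 33

The binding constraints are 4x_1 + 2x_2 = 2 and -4x_1 - x_2 = 19.
Solving simultaneously gives x_1 = -10, x_2 = 21.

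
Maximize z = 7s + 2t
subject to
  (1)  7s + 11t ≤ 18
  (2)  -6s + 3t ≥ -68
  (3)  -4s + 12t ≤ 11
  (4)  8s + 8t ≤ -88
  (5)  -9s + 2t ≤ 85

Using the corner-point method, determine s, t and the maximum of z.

s = 35/9, t = -134/9, maximum z = -23/9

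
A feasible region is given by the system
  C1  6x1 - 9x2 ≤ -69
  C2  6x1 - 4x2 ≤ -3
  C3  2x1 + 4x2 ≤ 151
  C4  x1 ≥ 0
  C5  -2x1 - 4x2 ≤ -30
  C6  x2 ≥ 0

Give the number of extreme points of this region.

4

Of the 14 pairwise boundary intersections, those satisfying every inequality are:
  (83/10, 66/5)
  (0, 23/3)
  (37/2, 57/2)
  (0, 151/4)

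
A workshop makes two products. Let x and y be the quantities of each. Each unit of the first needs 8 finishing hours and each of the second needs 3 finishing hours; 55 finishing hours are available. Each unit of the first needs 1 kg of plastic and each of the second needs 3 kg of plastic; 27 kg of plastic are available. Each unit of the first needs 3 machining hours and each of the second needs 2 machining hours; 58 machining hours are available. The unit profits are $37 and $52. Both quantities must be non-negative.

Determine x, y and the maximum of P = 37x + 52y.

x = 4, y = 23/3, maximum P = 1640/3

Vertices and P = 37x + 52y:
  (0, 0) → P = 0
  (0, 9) → P = 468
  (55/8, 0) → P = 2035/8
  (4, 23/3) → P = 1640/3

At the optimal vertex, 8x + 3y = 55 and x + 3y = 27.
Solving simultaneously gives x = 4, y = 23/3.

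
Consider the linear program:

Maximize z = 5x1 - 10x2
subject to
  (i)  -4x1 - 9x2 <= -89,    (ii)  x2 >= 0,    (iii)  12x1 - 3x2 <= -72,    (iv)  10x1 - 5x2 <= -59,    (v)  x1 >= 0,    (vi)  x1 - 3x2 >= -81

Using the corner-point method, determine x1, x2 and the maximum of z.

x1 = 0, x2 = 24, maximum z = -240

The binding constraints are 12x1 - 3x2 = -72 and x1 = 0.
Solving simultaneously gives x1 = 0, x2 = 24.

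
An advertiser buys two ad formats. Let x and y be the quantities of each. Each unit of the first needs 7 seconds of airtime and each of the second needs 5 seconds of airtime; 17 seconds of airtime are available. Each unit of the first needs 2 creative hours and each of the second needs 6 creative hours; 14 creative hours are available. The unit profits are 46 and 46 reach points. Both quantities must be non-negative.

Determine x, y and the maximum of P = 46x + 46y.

The optimum lies where 7x + 5y = 17 and 2x + 6y = 14.
Solving simultaneously gives x = 1, y = 2.

x = 1, y = 2, maximum P = 138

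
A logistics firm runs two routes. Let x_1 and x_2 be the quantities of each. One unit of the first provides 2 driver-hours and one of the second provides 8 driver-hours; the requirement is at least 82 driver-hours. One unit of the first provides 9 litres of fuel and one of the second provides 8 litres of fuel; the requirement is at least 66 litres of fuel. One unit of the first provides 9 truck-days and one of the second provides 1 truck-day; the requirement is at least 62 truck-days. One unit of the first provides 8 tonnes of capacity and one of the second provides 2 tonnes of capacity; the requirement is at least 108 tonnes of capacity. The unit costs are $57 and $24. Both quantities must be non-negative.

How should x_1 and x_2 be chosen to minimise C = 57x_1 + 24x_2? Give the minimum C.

x_1 = 35/3, x_2 = 22/3, minimum C = 841

Feasible corners and C = 57x_1 + 24x_2:
  (0, 62) → C = 1488
  (41, 0) → C = 2337
  (35/3, 22/3) → C = 841
  (8/5, 238/5) → C = 6168/5
The feasible region is unbounded (it extends along (0, 1), (1, 0)), but C strictly increases along every unbounded feasible direction, so there is no improving ray and the minimum is attained at a vertex.

The optimum lies where 2x_1 + 8x_2 = 82 and 8x_1 + 2x_2 = 108.
Solving simultaneously gives x_1 = 35/3, x_2 = 22/3.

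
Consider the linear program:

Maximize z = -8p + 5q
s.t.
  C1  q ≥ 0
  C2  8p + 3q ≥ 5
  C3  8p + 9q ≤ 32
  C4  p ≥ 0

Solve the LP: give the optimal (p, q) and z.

Feasible corners and z = -8p + 5q:
  (5/8, 0) → z = -5
  (4, 0) → z = -32
  (0, 5/3) → z = 25/3
  (0, 32/9) → z = 160/9

At the optimal vertex, 8p + 9q = 32 and p = 0.
Solving simultaneously gives p = 0, q = 32/9.

p = 0, q = 32/9, maximum z = 160/9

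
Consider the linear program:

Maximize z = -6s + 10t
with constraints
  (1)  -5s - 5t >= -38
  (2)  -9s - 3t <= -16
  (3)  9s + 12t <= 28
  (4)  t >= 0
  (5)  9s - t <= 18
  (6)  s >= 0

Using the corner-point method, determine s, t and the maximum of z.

s = 4/3, t = 4/3, maximum z = 16/3

Corner points and z = -6s + 10t:
  (4/3, 4/3) → z = 16/3
  (16/9, 0) → z = -32/3
  (244/117, 10/13) → z = -188/39
  (2, 0) → z = -12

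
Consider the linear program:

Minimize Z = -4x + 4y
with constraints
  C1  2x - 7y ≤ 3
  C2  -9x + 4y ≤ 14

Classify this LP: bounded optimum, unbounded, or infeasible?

From the feasible point (-2, -1), moving in the direction (7, 2) keeps every constraint satisfied while Z decreases without bound.

unbounded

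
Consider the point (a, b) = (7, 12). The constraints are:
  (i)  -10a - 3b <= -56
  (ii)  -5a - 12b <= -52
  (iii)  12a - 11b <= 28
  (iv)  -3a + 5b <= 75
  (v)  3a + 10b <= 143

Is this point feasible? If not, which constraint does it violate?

(i): -106 ≤ -56 ✓
(ii): -179 ≤ -52 ✓
(iii): -48 ≤ 28 ✓
(iv): 39 ≤ 75 ✓
(v): 141 ≤ 143 ✓

feasible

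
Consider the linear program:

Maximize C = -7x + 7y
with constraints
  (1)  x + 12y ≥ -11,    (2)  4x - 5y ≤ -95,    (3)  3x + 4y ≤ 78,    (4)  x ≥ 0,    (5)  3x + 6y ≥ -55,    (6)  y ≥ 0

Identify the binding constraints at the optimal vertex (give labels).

(3) and (4)

Vertices and C = -7x + 7y:
  (10/31, 597/31) → C = 4109/31
  (0, 19) → C = 133
  (0, 39/2) → C = 273/2

The maximum is at (0, 39/2). Substituting into each constraint, equality holds for (3) and (4); the remaining constraints have slack.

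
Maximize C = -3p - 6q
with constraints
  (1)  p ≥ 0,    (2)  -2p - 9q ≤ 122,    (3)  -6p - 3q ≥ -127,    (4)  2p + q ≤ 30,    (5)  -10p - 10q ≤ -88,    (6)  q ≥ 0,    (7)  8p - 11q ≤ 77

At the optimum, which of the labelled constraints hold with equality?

(5) and (6)

Vertices and C = -3p - 6q:
  (0, 30) → C = -180
  (0, 44/5) → C = -264/5
  (407/30, 43/15) → C = -579/10
  (44/5, 0) → C = -132/5
  (77/8, 0) → C = -231/8

The maximum is at (44/5, 0). Substituting into each constraint, equality holds for (5) and (6); the remaining constraints have slack.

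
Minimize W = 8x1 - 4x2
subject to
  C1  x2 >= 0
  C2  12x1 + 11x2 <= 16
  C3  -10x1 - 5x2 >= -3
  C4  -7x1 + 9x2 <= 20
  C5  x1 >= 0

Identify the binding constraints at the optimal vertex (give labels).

C3 and C5

Vertices and W = 8x1 - 4x2:
  (3/10, 0) → W = 12/5
  (0, 0) → W = 0
  (0, 3/5) → W = -12/5

The minimum is at (0, 3/5). Substituting into each constraint, equality holds for C3 and C5; the remaining constraints have slack.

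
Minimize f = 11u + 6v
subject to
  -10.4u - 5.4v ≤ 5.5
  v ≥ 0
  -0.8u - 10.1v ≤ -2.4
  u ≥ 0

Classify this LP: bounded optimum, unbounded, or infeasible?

bounded optimum

Feasible corners and f = 11u + 6v:
  (3, 0) → f = 33
  (0, 24/101) → f = 144/101
The feasible region has finitely many vertices and no improving ray; the minimum is 144/101 at (0, 24/101).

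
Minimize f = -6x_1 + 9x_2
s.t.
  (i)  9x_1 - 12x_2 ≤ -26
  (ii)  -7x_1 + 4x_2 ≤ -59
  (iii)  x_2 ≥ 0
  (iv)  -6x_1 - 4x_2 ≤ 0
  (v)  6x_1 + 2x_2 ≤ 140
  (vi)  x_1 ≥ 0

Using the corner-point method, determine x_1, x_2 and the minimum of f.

Extreme points and f = -6x_1 + 9x_2:
  (203/12, 713/48) → f = 515/16
  (814/45, 236/15) → f = 496/15
  (339/19, 313/19) → f = 783/19

The binding constraints are 9x_1 - 12x_2 = -26 and -7x_1 + 4x_2 = -59.
Solving simultaneously gives x_1 = 203/12, x_2 = 713/48.

x_1 = 203/12, x_2 = 713/48, minimum f = 515/16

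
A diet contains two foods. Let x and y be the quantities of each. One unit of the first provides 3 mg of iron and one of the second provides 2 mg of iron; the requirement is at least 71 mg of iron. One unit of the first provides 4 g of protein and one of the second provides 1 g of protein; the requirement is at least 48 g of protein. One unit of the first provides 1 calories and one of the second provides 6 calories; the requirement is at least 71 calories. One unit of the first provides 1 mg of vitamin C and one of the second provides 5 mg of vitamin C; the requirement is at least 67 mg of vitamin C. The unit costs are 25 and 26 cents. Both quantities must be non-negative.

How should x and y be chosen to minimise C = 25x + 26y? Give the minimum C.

Extreme points and C = 25x + 26y:
  (0, 48) → C = 1248
  (71, 0) → C = 1775
  (5, 28) → C = 853
  (17, 10) → C = 685
  (47, 4) → C = 1279
The feasible region is unbounded (it extends along (0, 1), (1, 0)), but C strictly increases along every unbounded feasible direction, so there is no improving ray and the minimum is attained at a vertex.

x = 17, y = 10, minimum C = 685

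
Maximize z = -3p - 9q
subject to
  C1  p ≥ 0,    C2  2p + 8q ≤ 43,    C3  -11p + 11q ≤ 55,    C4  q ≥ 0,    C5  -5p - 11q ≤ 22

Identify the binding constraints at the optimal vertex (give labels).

C1 and C4

Corner points and z = -3p - 9q:
  (0, 5) → z = -45
  (0, 0) → z = 0
  (3/10, 53/10) → z = -243/5
  (43/2, 0) → z = -129/2

The maximum is at (0, 0). Substituting into each constraint, equality holds for C1 and C4; the remaining constraints have slack.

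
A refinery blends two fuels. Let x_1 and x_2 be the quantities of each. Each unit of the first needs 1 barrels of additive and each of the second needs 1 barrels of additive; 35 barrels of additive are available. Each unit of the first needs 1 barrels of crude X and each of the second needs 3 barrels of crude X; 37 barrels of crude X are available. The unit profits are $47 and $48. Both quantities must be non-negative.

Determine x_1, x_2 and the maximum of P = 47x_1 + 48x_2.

The binding constraints are x_1 + x_2 = 35 and x_1 + 3x_2 = 37.
Solving simultaneously gives x_1 = 34, x_2 = 1.

x_1 = 34, x_2 = 1, maximum P = 1646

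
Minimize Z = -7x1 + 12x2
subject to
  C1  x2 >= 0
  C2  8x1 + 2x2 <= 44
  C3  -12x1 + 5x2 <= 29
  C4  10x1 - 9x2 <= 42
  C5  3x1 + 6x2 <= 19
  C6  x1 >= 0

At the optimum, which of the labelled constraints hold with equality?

Corner points and Z = -7x1 + 12x2:
  (21/5, 0) → Z = -147/5
  (0, 0) → Z = 0
  (141/29, 64/87) → Z = -731/29
  (0, 19/6) → Z = 38

The minimum is at (21/5, 0). Substituting into each constraint, equality holds for C1 and C4; the remaining constraints have slack.

C1 and C4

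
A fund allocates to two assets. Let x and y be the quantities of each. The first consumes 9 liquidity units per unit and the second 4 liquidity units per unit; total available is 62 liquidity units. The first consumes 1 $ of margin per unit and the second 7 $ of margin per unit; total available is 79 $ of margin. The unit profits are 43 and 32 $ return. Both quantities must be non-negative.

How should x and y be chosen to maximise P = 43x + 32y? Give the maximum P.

The optimum lies where 9x + 4y = 62 and x + 7y = 79.
Solving simultaneously gives x = 2, y = 11.

x = 2, y = 11, maximum P = 438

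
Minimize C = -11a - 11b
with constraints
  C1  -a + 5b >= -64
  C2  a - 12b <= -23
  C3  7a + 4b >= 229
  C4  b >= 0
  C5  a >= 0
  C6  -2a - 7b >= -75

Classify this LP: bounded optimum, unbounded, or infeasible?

infeasible

The boundaries -a + 5b = -64 and a - 12b = -23 meet at (883/7, 87/7), but that point violates -2a - 7b ≥ -75. Every candidate vertex is excluded by some other constraint, so the feasible region is empty.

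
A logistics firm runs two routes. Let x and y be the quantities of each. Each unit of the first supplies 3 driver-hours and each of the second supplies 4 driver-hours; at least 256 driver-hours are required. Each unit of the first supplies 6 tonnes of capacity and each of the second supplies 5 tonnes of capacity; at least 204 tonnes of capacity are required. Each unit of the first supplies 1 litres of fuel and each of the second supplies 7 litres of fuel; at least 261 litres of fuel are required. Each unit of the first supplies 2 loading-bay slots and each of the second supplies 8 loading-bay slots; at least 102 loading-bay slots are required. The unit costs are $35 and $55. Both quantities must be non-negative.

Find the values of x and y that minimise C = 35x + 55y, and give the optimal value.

x = 44, y = 31, minimum C = 3245

Vertices and C = 35x + 55y:
  (0, 64) → C = 3520
  (261, 0) → C = 9135
  (44, 31) → C = 3245
The feasible region is unbounded (it extends along (0, 1), (1, 0)), but C strictly increases along every unbounded feasible direction, so there is no improving ray and the minimum is attained at a vertex.

The binding constraints are 3x + 4y = 256 and x + 7y = 261.
Solving simultaneously gives x = 44, y = 31.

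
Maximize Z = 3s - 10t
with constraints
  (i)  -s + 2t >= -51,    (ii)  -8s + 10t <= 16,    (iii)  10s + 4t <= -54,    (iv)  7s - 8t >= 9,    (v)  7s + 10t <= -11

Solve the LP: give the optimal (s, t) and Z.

s = -65, t = -58, maximum Z = 385

The binding constraints are -s + 2t = -51 and 7s - 8t = 9.
Solving simultaneously gives s = -65, t = -58.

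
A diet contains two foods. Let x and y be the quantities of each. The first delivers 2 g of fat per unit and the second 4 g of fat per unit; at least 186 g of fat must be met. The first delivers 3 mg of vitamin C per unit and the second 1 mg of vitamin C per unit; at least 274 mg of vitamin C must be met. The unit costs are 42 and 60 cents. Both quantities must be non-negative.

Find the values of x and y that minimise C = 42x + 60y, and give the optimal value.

Feasible corners and C = 42x + 60y:
  (0, 274) → C = 16440
  (93, 0) → C = 3906
  (91, 1) → C = 3882
The feasible region is unbounded (it extends along (0, 1), (1, 0)), but C strictly increases along every unbounded feasible direction, so there is no improving ray and the minimum is attained at a vertex.

The optimum lies where 2x + 4y = 186 and 3x + y = 274.
Solving simultaneously gives x = 91, y = 1.

x = 91, y = 1, minimum C = 3882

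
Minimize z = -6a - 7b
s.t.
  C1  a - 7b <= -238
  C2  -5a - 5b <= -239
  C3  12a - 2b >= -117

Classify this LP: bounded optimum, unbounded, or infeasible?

unbounded

From the feasible point (483/40, 1429/40), moving in the direction (7, 1) keeps every constraint satisfied while z decreases without bound.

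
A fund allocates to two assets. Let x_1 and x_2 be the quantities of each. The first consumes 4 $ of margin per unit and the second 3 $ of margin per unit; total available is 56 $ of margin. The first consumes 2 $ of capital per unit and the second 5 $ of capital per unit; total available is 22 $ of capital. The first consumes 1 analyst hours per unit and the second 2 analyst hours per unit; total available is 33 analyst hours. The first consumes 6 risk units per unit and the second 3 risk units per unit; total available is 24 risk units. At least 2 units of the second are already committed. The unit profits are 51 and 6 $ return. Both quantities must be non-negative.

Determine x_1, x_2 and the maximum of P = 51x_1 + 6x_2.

x_1 = 3, x_2 = 2, maximum P = 165

At the optimal vertex, 6x_1 + 3x_2 = 24 and x_2 = 2.
Solving simultaneously gives x_1 = 3, x_2 = 2.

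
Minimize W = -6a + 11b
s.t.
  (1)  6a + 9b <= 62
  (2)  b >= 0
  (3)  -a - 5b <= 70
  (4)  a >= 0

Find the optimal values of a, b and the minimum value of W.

a = 31/3, b = 0, minimum W = -62

Feasible corners and W = -6a + 11b:
  (31/3, 0) → W = -62
  (0, 62/9) → W = 682/9
  (0, 0) → W = 0

At the optimal vertex, 6a + 9b = 62 and b = 0.
Solving simultaneously gives a = 31/3, b = 0.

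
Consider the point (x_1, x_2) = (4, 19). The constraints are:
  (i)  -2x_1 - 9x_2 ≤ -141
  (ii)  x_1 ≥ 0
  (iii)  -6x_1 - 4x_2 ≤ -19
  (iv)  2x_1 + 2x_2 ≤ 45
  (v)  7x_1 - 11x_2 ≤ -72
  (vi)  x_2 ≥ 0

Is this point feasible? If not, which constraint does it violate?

Constraint (iv): 2x_1 + 2x_2 = 46, which is not ≤ 45. All other constraints are satisfied.

not feasible — violates (iv)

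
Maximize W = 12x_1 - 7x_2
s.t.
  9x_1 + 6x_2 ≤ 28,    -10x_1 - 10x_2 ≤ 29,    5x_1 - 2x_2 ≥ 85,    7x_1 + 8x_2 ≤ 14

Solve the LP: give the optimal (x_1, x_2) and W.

Corner points and W = 12x_1 - 7x_2:
  (227/15, -541/30) → W = 1847/6
  (283/24, -625/48) → W = 11167/48
  (396/35, -199/14) → W = 16469/70

The optimum lies where 9x_1 + 6x_2 = 28 and -10x_1 - 10x_2 = 29.
Solving simultaneously gives x_1 = 227/15, x_2 = -541/30.

x_1 = 227/15, x_2 = -541/30, maximum W = 1847/6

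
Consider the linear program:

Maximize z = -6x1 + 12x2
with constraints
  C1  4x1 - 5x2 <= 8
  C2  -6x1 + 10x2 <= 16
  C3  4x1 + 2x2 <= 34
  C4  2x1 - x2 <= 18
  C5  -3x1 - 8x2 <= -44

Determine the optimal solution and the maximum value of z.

x1 = 77/13, x2 = 67/13, maximum z = 342/13

Corner points and z = -6x1 + 12x2:
  (93/14, 26/7) → z = 33/7
  (284/47, 152/47) → z = 120/47
  (77/13, 67/13) → z = 342/13
  (4, 4) → z = 24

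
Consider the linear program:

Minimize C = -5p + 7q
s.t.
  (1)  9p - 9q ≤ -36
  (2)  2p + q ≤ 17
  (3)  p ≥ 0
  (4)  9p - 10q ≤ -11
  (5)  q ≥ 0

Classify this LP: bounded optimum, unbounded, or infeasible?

Extreme points and C = -5p + 7q:
  (13/3, 25/3) → C = 110/3
  (0, 4) → C = 28
  (0, 17) → C = 119
The feasible region has finitely many vertices and no improving ray; the minimum is 28 at (0, 4).

bounded optimum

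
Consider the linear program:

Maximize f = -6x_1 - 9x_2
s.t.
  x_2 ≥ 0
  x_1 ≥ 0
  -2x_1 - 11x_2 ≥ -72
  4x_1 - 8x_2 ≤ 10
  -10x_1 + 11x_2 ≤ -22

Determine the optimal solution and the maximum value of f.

x_1 = 11/5, x_2 = 0, maximum f = -66/5

Vertices and f = -6x_1 - 9x_2:
  (5/2, 0) → f = -15
  (11/5, 0) → f = -66/5
  (343/30, 67/15) → f = -544/5
  (47/6, 169/33) → f = -1024/11

The optimum lies where x_2 = 0 and -10x_1 + 11x_2 = -22.
Solving simultaneously gives x_1 = 11/5, x_2 = 0.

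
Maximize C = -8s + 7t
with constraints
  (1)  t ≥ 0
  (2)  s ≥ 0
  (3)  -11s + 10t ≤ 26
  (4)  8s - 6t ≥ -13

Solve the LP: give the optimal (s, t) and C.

s = 13/7, t = 65/14, maximum C = 247/14

Extreme points and C = -8s + 7t:
  (0, 0) → C = 0
  (0, 13/6) → C = 91/6
  (13/7, 65/14) → C = 247/14
The feasible region is unbounded (it extends along (10, 11), (1, 0)), but C strictly decreases along every unbounded feasible direction, so there is no improving ray and the maximum is attained at a vertex.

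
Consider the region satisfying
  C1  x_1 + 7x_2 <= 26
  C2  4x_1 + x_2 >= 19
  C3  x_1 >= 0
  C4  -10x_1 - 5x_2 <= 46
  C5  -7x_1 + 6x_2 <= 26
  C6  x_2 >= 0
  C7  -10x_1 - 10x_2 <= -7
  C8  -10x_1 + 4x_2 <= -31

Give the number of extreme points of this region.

4

Of the 28 pairwise boundary intersections, those satisfying every inequality are:
  (26, 0)
  (321/74, 229/74)
  (19/4, 0)
  (107/26, 33/13)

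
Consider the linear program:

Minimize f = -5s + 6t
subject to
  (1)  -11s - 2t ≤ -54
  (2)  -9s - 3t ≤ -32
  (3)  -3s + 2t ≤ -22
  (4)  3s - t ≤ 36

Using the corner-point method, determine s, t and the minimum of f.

Vertices and f = -5s + 6t:
  (98/15, -134/15) → f = -1294/15
  (38/7, -20/7) → f = -310/7
  (70/9, -38/3) → f = -1034/9
  (50/3, 14) → f = 2/3

At the optimal vertex, -9s - 3t = -32 and 3s - t = 36.
Solving simultaneously gives s = 70/9, t = -38/3.

s = 70/9, t = -38/3, minimum f = -1034/9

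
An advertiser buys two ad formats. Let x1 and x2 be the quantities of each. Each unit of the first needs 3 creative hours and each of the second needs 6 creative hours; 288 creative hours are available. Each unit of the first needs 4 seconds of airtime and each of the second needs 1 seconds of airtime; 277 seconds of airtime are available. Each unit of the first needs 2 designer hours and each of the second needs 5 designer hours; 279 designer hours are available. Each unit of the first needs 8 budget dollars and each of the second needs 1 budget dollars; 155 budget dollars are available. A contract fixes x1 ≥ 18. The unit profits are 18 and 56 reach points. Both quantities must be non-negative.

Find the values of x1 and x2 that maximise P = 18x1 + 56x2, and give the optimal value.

x1 = 18, x2 = 11, maximum P = 940

Vertices and P = 18x1 + 56x2:
  (155/8, 0) → P = 1395/4
  (18, 0) → P = 324
  (18, 11) → P = 940

The binding constraints are 8x1 + x2 = 155 and x1 = 18.
Solving simultaneously gives x1 = 18, x2 = 11.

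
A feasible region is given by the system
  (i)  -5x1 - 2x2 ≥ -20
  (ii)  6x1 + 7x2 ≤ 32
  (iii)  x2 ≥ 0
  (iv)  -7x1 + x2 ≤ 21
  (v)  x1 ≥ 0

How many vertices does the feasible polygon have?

4

Of the 10 pairwise boundary intersections, those satisfying every inequality are:
  (76/23, 40/23)
  (4, 0)
  (0, 32/7)
  (0, 0)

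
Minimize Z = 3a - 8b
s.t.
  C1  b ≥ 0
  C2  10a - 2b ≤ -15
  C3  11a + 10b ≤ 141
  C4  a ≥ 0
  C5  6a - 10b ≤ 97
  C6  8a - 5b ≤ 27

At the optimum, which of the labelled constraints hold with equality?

Extreme points and Z = 3a - 8b:
  (66/61, 1575/122) → Z = -6102/61
  (0, 15/2) → Z = -60
  (0, 141/10) → Z = -564/5

The minimum is at (0, 141/10). Substituting into each constraint, equality holds for C3 and C4; the remaining constraints have slack.

C3 and C4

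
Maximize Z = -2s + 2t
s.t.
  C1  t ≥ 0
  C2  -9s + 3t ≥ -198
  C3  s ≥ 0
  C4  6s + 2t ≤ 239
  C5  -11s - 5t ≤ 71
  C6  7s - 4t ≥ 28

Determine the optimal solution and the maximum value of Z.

Vertices and Z = -2s + 2t:
  (22, 0) → Z = -44
  (4, 0) → Z = -8
  (371/12, 107/4) → Z = -25/3
  (506/19, 1505/38) → Z = 493/19

s = 506/19, t = 1505/38, maximum Z = 493/19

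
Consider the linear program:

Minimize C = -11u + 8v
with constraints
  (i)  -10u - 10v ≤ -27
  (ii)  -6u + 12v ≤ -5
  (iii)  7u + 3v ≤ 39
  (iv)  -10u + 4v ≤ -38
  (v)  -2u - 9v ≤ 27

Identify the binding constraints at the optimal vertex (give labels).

Vertices and C = -11u + 8v:
  (122/35, -11/14) → C = -1562/35
  (513/70, -162/35) → C = -1647/14
  (161/34, 199/102) → C = -3721/102
  (109/24, 89/48) → C = -281/8
  (144/19, -89/19) → C = -2296/19

The minimum is at (144/19, -89/19). Substituting into each constraint, equality holds for (iii) and (v); the remaining constraints have slack.

(iii) and (v)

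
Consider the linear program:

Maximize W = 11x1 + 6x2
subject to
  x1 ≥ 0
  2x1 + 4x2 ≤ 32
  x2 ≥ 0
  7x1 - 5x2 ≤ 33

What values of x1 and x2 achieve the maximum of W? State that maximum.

Feasible corners and W = 11x1 + 6x2:
  (0, 8) → W = 48
  (0, 0) → W = 0
  (146/19, 79/19) → W = 2080/19
  (33/7, 0) → W = 363/7

x1 = 146/19, x2 = 79/19, maximum W = 2080/19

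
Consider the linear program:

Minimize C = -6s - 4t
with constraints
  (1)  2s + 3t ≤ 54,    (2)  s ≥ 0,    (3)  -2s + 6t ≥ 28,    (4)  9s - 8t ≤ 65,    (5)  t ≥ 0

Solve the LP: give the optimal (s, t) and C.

Extreme points and C = -6s - 4t:
  (0, 18) → C = -72
  (40/3, 82/9) → C = -1048/9
  (0, 14/3) → C = -56/3

The binding constraints are 2s + 3t = 54 and -2s + 6t = 28.
Solving simultaneously gives s = 40/3, t = 82/9.

s = 40/3, t = 82/9, minimum C = -1048/9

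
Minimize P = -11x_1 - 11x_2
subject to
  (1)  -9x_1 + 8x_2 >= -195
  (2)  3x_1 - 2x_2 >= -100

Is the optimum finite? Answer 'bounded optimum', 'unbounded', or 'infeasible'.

From the feasible point (-595/3, -495/2), moving in the direction (2, 3) keeps every constraint satisfied while P decreases without bound.

unbounded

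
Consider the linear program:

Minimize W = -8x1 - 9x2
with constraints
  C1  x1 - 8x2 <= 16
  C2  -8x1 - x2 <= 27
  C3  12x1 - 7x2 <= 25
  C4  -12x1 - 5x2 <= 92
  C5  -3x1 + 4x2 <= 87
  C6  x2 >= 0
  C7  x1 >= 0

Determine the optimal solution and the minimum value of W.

x1 = 709/27, x2 = 373/9, minimum W = -15743/27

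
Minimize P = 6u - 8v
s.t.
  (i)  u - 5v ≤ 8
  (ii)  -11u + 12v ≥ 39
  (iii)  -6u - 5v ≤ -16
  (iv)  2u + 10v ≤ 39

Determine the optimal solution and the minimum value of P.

Corner points and P = 6u - 8v:
  (-3/127, 410/127) → P = -3298/127
  (39/67, 507/134) → P = -1794/67
  (-7/10, 101/25) → P = -913/25

The binding constraints are -6u - 5v = -16 and 2u + 10v = 39.
Solving simultaneously gives u = -7/10, v = 101/25.

u = -7/10, v = 101/25, minimum P = -913/25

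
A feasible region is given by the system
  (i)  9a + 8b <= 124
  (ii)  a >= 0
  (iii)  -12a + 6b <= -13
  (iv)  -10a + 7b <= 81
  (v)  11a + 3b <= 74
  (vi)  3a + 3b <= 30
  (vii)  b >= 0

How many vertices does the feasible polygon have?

4

Of the 21 pairwise boundary intersections, those satisfying every inequality are:
  (73/18, 107/18)
  (13/12, 0)
  (11/2, 9/2)
  (74/11, 0)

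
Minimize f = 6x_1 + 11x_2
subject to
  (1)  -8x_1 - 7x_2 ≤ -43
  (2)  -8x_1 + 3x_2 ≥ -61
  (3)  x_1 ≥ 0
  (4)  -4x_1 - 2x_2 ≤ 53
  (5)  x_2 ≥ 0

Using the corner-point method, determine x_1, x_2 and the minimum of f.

x_1 = 43/8, x_2 = 0, minimum f = 129/4

Extreme points and f = 6x_1 + 11x_2:
  (0, 43/7) → f = 473/7
  (43/8, 0) → f = 129/4
  (61/8, 0) → f = 183/4
The feasible region is unbounded (it extends along (0, 1), (3, 8)), but f strictly increases along every unbounded feasible direction, so there is no improving ray and the minimum is attained at a vertex.

At the optimal vertex, -8x_1 - 7x_2 = -43 and x_2 = 0.
Solving simultaneously gives x_1 = 43/8, x_2 = 0.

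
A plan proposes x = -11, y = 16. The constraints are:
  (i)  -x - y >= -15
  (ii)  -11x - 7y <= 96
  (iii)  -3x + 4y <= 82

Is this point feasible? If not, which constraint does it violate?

Constraint (iii): -3x + 4y = 97, which is not ≤ 82. All other constraints are satisfied.

not feasible — violates (iii)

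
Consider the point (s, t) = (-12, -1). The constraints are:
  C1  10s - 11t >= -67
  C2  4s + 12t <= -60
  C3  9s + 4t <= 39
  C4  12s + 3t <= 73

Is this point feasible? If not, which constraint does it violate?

not feasible — violates C1

Constraint C1: 10s - 11t = -109, which is not ≥ -67. All other constraints are satisfied.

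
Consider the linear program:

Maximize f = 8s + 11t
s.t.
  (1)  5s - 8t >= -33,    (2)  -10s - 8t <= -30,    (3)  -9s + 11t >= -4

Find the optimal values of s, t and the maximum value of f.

s = 395/17, t = 317/17, maximum f = 391

Extreme points and f = 8s + 11t:
  (-1/5, 4) → f = 212/5
  (395/17, 317/17) → f = 391
  (181/91, 115/91) → f = 2713/91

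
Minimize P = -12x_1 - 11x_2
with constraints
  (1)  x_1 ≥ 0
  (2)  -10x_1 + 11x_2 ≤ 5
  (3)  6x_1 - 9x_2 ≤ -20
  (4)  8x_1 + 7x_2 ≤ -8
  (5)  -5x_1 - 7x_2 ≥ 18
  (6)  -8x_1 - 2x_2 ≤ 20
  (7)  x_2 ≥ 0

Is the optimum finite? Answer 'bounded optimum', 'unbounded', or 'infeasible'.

The boundaries -8x_1 - 2x_2 = 20 and x_2 = 0 meet at (-5/2, 0), but that point violates x_1 ≥ 0. Every candidate vertex is excluded by some other constraint, so the feasible region is empty.

infeasible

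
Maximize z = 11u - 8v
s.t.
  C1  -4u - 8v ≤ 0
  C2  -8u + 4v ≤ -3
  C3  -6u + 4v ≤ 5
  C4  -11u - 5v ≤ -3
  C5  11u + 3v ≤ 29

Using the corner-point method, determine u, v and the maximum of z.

u = 58/19, v = -29/19, maximum z = 870/19

Corner points and z = 11u - 8v:
  (6/17, -3/17) → z = 90/17
  (58/19, -29/19) → z = 870/19
  (9/28, -3/28) → z = 123/28
  (125/68, 199/68) → z = -217/68

At the optimal vertex, -4u - 8v = 0 and 11u + 3v = 29.
Solving simultaneously gives u = 58/19, v = -29/19.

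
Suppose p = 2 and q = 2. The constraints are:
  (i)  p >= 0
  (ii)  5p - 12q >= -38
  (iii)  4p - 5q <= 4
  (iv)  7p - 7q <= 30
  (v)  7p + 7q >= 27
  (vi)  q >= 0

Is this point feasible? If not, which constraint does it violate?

feasible

(i): 2 ≥ 0 ✓
(ii): -14 ≥ -38 ✓
(iii): -2 ≤ 4 ✓
(iv): 0 ≤ 30 ✓
(v): 28 ≥ 27 ✓
(vi): 2 ≥ 0 ✓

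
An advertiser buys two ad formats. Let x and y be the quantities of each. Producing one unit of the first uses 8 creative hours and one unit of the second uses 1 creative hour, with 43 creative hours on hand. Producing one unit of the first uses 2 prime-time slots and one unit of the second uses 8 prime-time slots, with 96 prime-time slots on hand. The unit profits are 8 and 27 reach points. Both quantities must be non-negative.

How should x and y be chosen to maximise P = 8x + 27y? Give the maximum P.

x = 4, y = 11, maximum P = 329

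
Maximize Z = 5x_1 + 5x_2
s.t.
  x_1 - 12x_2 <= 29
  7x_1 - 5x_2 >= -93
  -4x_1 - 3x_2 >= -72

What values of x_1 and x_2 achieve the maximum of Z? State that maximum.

Feasible corners and Z = 5x_1 + 5x_2:
  (-1261/79, -296/79) → Z = -7785/79
  (317/17, -44/51) → Z = 4535/51
  (81/41, 876/41) → Z = 4785/41

The binding constraints are 7x_1 - 5x_2 = -93 and -4x_1 - 3x_2 = -72.
Solving simultaneously gives x_1 = 81/41, x_2 = 876/41.

x_1 = 81/41, x_2 = 876/41, maximum Z = 4785/41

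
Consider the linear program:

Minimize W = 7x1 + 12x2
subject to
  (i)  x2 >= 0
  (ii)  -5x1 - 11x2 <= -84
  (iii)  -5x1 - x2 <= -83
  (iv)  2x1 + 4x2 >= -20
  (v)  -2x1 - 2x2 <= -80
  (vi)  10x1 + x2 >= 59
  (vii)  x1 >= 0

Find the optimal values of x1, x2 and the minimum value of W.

x1 = 40, x2 = 0, minimum W = 280

Vertices and W = 7x1 + 12x2:
  (40, 0) → W = 280
  (43/4, 117/4) → W = 1705/4
  (0, 83) → W = 996
The feasible region is unbounded (it extends along (0, 1), (1, 0)), but W strictly increases along every unbounded feasible direction, so there is no improving ray and the minimum is attained at a vertex.

At the optimal vertex, x2 = 0 and -2x1 - 2x2 = -80.
Solving simultaneously gives x1 = 40, x2 = 0.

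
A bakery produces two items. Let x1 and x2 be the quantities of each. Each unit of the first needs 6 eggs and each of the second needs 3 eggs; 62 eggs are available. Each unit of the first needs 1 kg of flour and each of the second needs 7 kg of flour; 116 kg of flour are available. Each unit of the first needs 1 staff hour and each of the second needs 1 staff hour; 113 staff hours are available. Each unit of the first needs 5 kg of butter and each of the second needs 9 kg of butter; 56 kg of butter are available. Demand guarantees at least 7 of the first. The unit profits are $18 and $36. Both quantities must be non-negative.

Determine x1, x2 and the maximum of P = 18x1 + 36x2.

x1 = 7, x2 = 7/3, maximum P = 210

The binding constraints are 5x1 + 9x2 = 56 and x1 = 7.
Solving simultaneously gives x1 = 7, x2 = 7/3.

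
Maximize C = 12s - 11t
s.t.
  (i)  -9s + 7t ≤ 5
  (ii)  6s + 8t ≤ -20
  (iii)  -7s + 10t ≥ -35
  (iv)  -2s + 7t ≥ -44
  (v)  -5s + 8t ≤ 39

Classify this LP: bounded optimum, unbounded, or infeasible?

Extreme points and C = 12s - 11t:
  (-30/19, -25/19) → C = -85/19
  (-7, -58/7) → C = 50/7
  (20/29, -175/58) → C = 2405/58
  (-195/29, -238/29) → C = 278/29
The feasible region has finitely many vertices and no improving ray; the maximum is 2405/58 at (20/29, -175/58).

bounded optimum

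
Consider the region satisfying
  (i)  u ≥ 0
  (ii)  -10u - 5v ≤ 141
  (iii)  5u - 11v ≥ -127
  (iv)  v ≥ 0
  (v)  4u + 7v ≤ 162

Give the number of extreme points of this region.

4

Pairwise boundary intersections that survive every other constraint:
  (0, 127/11)
  (0, 0)
  (893/79, 1318/79)
  (81/2, 0)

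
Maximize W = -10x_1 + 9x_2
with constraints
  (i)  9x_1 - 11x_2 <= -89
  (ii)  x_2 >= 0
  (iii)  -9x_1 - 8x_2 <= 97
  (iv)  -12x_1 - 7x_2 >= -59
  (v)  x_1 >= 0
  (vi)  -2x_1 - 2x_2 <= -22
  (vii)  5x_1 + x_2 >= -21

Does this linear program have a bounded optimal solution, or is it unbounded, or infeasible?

The boundaries 9x_1 - 11x_2 = -89 and -12x_1 - 7x_2 = -59 meet at (2/15, 41/5), but that point violates -2x_1 - 2x_2 ≤ -22. Every candidate vertex is excluded by some other constraint, so the feasible region is empty.

infeasible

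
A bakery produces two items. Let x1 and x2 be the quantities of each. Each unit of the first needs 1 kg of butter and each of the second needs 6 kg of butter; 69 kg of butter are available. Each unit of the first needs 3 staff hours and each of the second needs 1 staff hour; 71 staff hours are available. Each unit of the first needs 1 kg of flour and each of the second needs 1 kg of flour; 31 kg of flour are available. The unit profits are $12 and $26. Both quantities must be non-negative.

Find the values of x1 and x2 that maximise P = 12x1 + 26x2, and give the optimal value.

At the optimal vertex, x1 + 6x2 = 69 and 3x1 + x2 = 71.
Solving simultaneously gives x1 = 21, x2 = 8.

x1 = 21, x2 = 8, maximum P = 460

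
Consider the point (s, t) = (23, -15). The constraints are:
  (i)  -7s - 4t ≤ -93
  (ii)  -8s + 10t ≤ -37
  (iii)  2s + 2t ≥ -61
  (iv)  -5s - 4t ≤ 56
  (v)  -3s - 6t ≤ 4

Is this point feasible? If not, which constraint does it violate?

not feasible — violates (v)

Constraint (v): -3s - 6t = 21, which is not ≤ 4. All other constraints are satisfied.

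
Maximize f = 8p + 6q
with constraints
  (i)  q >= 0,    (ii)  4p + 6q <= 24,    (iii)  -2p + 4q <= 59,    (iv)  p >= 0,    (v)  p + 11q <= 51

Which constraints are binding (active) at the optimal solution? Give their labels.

Corner points and f = 8p + 6q:
  (6, 0) → f = 48
  (0, 0) → f = 0
  (0, 4) → f = 24

The maximum is at (6, 0). Substituting into each constraint, equality holds for (i) and (ii); the remaining constraints have slack.

(i) and (ii)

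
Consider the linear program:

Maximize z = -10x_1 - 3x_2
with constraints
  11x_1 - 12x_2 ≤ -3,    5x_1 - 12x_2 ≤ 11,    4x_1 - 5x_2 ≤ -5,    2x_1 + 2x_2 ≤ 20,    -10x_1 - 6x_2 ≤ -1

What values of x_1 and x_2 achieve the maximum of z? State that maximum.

x_1 = -59/4, x_2 = 99/4, maximum z = 293/4

Corner points and z = -10x_1 - 3x_2:
  (5, 5) → z = -65
  (-25/74, 27/37) → z = 44/37
  (-59/4, 99/4) → z = 293/4

At the optimal vertex, 2x_1 + 2x_2 = 20 and -10x_1 - 6x_2 = -1.
Solving simultaneously gives x_1 = -59/4, x_2 = 99/4.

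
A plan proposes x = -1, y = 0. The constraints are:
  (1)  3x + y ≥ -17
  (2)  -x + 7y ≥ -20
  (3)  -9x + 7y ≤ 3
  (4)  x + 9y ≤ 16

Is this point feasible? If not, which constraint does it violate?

Constraint (3): -9x + 7y = 9, which is not ≤ 3. All other constraints are satisfied.

not feasible — violates (3)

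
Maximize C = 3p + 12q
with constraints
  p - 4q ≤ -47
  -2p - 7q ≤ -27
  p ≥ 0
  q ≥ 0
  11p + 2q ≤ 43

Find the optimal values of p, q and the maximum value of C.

Extreme points and C = 3p + 12q:
  (0, 47/4) → C = 141
  (39/23, 280/23) → C = 3477/23
  (0, 43/2) → C = 258

At the optimal vertex, p = 0 and 11p + 2q = 43.
Solving simultaneously gives p = 0, q = 43/2.

p = 0, q = 43/2, maximum C = 258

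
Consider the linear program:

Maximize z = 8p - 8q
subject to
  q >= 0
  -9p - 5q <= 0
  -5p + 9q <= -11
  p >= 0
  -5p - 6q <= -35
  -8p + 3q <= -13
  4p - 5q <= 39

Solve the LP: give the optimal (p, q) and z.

Extreme points and z = 8p - 8q:
  (7, 0) → z = 56
  (39/4, 0) → z = 78
  (127/25, 8/5) → z = 696/25
  (296/11, 151/11) → z = 1160/11

p = 296/11, q = 151/11, maximum z = 1160/11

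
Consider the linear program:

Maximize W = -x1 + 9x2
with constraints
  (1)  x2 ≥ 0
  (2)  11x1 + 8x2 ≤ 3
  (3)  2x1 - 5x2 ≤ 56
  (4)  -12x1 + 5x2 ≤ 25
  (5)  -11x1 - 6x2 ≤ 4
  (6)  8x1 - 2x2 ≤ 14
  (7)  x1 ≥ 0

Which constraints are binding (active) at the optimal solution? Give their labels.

Vertices and W = -x1 + 9x2:
  (3/11, 0) → W = -3/11
  (0, 0) → W = 0
  (0, 3/8) → W = 27/8

The maximum is at (0, 3/8). Substituting into each constraint, equality holds for (2) and (7); the remaining constraints have slack.

(2) and (7)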